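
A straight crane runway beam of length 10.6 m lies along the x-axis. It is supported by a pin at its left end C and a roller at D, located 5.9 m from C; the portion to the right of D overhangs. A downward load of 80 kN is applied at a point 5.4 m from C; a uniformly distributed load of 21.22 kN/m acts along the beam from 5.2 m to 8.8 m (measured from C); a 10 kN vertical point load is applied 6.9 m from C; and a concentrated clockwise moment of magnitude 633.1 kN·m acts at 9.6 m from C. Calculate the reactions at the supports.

C_x = 0, C_y = -116.5 kN, D_y = 282.9 kN

Resultant of the distributed load: 21.22 × 3.6 = 76.392 kN at 7 m from C.
ΣM about C: D_y·5.9 − 80·5.4 − (21.22·3.6)·7 − 10·6.9 − 633.1 = 0 → D_y = 1668.844/5.9 = 282.855 ≈ 282.9 kN.
ΣF_y = 0: C_y + 282.855 − 80 − 21.22·3.6 − 10 = 0 → C_y = -116.5 kN.
ΣF_x = 0: no horizontal applied forces, so C_x = 0.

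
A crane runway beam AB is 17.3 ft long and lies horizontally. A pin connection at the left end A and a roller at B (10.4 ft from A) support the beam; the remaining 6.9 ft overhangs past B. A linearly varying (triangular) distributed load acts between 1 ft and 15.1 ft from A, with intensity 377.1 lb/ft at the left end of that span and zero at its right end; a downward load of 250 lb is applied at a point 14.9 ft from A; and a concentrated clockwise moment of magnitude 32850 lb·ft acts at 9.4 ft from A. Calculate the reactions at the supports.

Resultant of the triangular load: ½ × 377.1 × 14.1 = 2658.555 lb, acting at 5.7 ft from A (one-third of the span from the peak).
Taking moments about A: B_y·10.4 − (½·377.1·14.1)·5.7 − 250·14.9 − 32850 = 0 → B_y = 51728.7635/10.4 = 4973.92 ≈ 4974 lb.
ΣF_y = 0: A_y + 4973.92 − ½·377.1·14.1 − 250 = 0 → A_y = -2065 lb.
ΣF_x = 0: no horizontal applied forces, so A_x = 0.

A_x = 0, A_y = -2065 lb, B_y = 4974 lb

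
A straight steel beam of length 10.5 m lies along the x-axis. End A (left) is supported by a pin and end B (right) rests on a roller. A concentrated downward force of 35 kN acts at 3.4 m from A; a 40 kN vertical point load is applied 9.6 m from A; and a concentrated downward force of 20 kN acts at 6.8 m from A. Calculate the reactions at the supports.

ΣM about A: B_y·10.5 − 35·3.4 − 40·9.6 − 20·6.8 = 0 → B_y = 639/10.5 = 60.8571 ≈ 60.86 kN.
ΣF_y = 0: A_y + 60.8571 − 35 − 40 − 20 = 0 → A_y = 34.14 kN.
ΣF_x = 0: no horizontal applied forces, so A_x = 0.

A_x = 0, A_y = 34.14 kN, B_y = 60.86 kN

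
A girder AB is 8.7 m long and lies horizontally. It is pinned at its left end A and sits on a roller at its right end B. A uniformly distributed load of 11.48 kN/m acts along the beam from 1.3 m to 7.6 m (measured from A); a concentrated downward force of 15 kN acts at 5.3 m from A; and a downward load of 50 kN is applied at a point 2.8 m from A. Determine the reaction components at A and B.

Resultant of the distributed load: 11.48 × 6.3 = 72.324 kN at 4.45 m from A.
Taking moments about A: B_y·8.7 − (11.48·6.3)·4.45 − 15·5.3 − 50·2.8 = 0 → B_y = 541.3418/8.7 = 62.2232 ≈ 62.22 kN.
ΣF_y = 0: A_y + 62.2232 − 11.48·6.3 − 15 − 50 = 0 → A_y = 75.10 kN.
ΣF_x = 0: no horizontal applied forces, so A_x = 0.

A_x = 0, A_y = 75.10 kN, B_y = 62.22 kN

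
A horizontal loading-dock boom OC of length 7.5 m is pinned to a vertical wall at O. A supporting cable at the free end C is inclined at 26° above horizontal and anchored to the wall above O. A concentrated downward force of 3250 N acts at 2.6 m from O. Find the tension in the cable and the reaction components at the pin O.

ΣM about O: T·sin26°·7.5 − 3250·2.6 = 0 → T = 8450/(7.5·0.438371) = 2570.12 ≈ 2570 N.
ΣF_x = 0: O_x − T·cos26° = 0 → O_x = 2570.12 × 0.898794 = 2310 N.
ΣF_y = 0: O_y + T·sin26° − 3250 = 0 → O_y = 3250 − 2570.12 × 0.438371 = 2123 N.

T = 2570 N, O_x = 2310 N, O_y = 2123 N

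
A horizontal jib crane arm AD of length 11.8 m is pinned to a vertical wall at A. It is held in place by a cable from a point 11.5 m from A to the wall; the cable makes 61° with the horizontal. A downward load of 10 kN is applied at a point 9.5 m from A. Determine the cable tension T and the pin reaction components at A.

T = 9.445 kN, A_x = 4.579 kN, A_y = 1.739 kN

ΣM about A: T·sin61°·11.5 − 10·9.5 = 0 → T = 95/(11.5·0.87462) = 9.4451 ≈ 9.445 kN.
ΣF_x = 0: A_x − T·cos61° = 0 → A_x = 9.4451 × 0.48481 = 4.579 kN.
ΣF_y = 0: A_y + T·sin61° − 10 = 0 → A_y = 10 − 9.4451 × 0.87462 = 1.739 kN.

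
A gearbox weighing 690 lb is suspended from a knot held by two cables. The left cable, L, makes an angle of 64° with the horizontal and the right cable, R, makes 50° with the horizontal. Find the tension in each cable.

ΣF_x = 0: −T_L·cos64° + T_R·cos50° = 0 → T_R = 0.681984·T_L.
ΣF_y = 0: T_L·sin64° + T_R·sin50° = 690.
Substitute: T_L·(0.898794 + 0.681984·0.766044) = 690 → T_L = 485.497 ≈ 485.5 lb.
Then T_R = 0.681984 × 485.497 = 331.1 lb.

T_L = 485.5 lb, T_R = 331.1 lb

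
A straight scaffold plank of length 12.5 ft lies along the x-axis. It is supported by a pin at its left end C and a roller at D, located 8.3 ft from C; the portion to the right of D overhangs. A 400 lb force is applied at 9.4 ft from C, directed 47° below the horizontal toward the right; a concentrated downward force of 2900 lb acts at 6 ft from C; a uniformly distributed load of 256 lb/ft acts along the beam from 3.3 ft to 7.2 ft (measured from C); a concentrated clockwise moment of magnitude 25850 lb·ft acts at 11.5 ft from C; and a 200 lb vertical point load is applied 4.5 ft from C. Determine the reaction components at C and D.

Resultant of the distributed load: 256 × 3.9 = 998.4 lb at 5.25 ft from C.
Taking moments about C: D_y·8.3 − 400·sin47°·9.4 − 2900·6 − (256·3.9)·5.25 − 25850 − 200·4.5 = 0 → D_y = 52141.5/8.3 = 6282.11 ≈ 6282 lb.
ΣF_y = 0: C_y + 6282.11 − 400·sin47° − 2900 − 256·3.9 − 200 = 0 → C_y = -1891 lb.
ΣF_x = 0: C_x + 400·cos47° = 0 → C_x = -272.8 lb.

C_x = -272.8 lb, C_y = -1891 lb, D_y = 6282 lb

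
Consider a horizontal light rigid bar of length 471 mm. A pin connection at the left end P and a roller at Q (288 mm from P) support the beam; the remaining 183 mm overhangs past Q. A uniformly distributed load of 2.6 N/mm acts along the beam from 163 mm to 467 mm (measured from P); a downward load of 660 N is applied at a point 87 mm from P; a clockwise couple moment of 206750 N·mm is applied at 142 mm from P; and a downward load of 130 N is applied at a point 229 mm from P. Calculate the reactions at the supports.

P_x = 0, P_y = -304.7 N, Q_y = 1885 N

Resultant of the distributed load: 2.6 × 304 = 790.4 N at 315 mm from P.
ΣM about P: Q_y·288 − (2.6·304)·315 − 660·87 − 206750 − 130·229 = 0 → Q_y = 542916/288 = 1885.12 ≈ 1885 N.
ΣF_y = 0: P_y + 1885.12 − 2.6·304 − 660 − 130 = 0 → P_y = -304.7 N.
ΣF_x = 0: no horizontal applied forces, so P_x = 0.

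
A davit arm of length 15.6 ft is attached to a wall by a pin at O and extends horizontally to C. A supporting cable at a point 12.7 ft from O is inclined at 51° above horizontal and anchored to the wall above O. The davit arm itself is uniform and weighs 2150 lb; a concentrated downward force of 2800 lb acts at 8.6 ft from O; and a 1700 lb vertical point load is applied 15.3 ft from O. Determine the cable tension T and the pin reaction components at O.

ΣM about O: T·sin51°·12.7 − 2150·7.8 − 2800·8.6 − 1700·15.3 = 0 → T = 66860/(12.7·0.777146) = 6774.23 ≈ 6774 lb.
ΣF_x = 0: O_x − T·cos51° = 0 → O_x = 6774.23 × 0.62932 = 4263 lb.
ΣF_y = 0: O_y + T·sin51° − 2150 − 2800 − 1700 = 0 → O_y = 6650 − 6774.23 × 0.777146 = 1385 lb.

T = 6774 lb, O_x = 4263 lb, O_y = 1385 lb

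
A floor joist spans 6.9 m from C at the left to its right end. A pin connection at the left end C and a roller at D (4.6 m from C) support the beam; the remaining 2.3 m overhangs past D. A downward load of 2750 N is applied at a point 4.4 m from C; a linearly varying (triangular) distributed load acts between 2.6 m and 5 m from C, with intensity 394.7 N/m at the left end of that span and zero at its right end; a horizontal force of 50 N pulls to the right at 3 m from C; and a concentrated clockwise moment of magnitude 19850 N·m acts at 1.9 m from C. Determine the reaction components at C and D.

C_x = -50.00 N, C_y = -4072 N, D_y = 7296 N

Resultant of the triangular load: ½ × 394.7 × 2.4 = 473.64 N, acting at 3.4 m from C (one-third of the span from the peak).
Taking moments about C: D_y·4.6 − 2750·4.4 − (½·394.7·2.4)·3.4 − 19850 = 0 → D_y = 33560.376/4.6 = 7295.73 ≈ 7296 N.
ΣF_y = 0: C_y + 7295.73 − 2750 − ½·394.7·2.4 = 0 → C_y = -4072 N.
ΣF_x = 0: C_x + 50 = 0 → C_x = -50.00 N.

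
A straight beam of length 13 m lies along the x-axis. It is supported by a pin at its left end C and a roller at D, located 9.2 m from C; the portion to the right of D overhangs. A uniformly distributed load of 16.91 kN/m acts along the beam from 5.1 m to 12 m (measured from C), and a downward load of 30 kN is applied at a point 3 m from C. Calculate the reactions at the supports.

Resultant of the distributed load: 16.91 × 6.9 = 116.679 kN at 8.55 m from C.
ΣM about C: D_y·9.2 − (16.91·6.9)·8.55 − 30·3 = 0 → D_y = 1087.60545/9.2 = 118.218 ≈ 118.2 kN.
ΣF_y = 0: C_y + 118.218 − 16.91·6.9 − 30 = 0 → C_y = 28.46 kN.
ΣF_x = 0: no horizontal applied forces, so C_x = 0.

C_x = 0, C_y = 28.46 kN, D_y = 118.2 kN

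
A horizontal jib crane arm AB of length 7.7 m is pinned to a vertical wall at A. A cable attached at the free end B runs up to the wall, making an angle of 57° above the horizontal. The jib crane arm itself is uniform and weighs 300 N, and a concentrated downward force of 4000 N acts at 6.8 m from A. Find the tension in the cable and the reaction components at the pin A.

ΣM about A: T·sin57°·7.7 − 300·3.85 − 4000·6.8 = 0 → T = 28355/(7.7·0.838671) = 4390.84 ≈ 4391 N.
ΣF_x = 0: A_x − T·cos57° = 0 → A_x = 4390.84 × 0.544639 = 2391 N.
ΣF_y = 0: A_y + T·sin57° − 300 − 4000 = 0 → A_y = 4300 − 4390.84 × 0.838671 = 617.5 N.

T = 4391 N, A_x = 2391 N, A_y = 617.5 N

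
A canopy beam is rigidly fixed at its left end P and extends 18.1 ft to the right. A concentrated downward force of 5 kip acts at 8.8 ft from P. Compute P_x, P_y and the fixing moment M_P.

P_x = 0, P_y = 5.000 kip, M_P = 44.00 kip·ft

ΣF_x = 0: P_x = 0.
ΣF_y = 0: P_y − 5 = 0 → P_y = 5.000 kip.
ΣM about P: M_P − 5·8.8 = 0 → M_P = 44.00 kip·ft.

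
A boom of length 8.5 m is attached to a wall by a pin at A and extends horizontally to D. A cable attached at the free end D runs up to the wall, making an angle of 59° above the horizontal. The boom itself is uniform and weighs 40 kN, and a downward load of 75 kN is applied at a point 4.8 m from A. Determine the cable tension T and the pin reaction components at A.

ΣM about A: T·sin59°·8.5 − 40·4.25 − 75·4.8 = 0 → T = 530/(8.5·0.857167) = 72.743 ≈ 72.74 kN.
ΣF_x = 0: A_x − T·cos59° = 0 → A_x = 72.743 × 0.515038 = 37.47 kN.
ΣF_y = 0: A_y + T·sin59° − 40 − 75 = 0 → A_y = 115 − 72.743 × 0.857167 = 52.65 kN.

T = 72.74 kN, A_x = 37.47 kN, A_y = 52.65 kN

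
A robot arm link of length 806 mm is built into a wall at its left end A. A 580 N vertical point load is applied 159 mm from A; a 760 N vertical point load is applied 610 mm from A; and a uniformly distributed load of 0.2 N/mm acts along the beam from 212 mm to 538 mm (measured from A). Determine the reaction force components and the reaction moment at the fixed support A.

A_x = 0, A_y = 1405 N, M_A = 580300 N·mm

Resultant of the distributed load: 0.2 × 326 = 65.2 N at 375 mm from A.
ΣF_x = 0: A_x = 0.
ΣF_y = 0: A_y − 580 − 760 − 0.2·326 = 0 → A_y = 1405 N.
ΣM about A: M_A − 580·159 − 760·610 − (0.2·326)·375 = 0 → M_A = 580300 N·mm.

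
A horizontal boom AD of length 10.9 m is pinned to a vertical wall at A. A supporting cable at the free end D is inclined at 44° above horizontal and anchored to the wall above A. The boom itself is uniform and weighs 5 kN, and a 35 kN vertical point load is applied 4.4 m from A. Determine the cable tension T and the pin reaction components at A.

ΣM about A: T·sin44°·10.9 − 5·5.45 − 35·4.4 = 0 → T = 181.25/(10.9·0.694658) = 23.9376 ≈ 23.94 kN.
ΣF_x = 0: A_x − T·cos44° = 0 → A_x = 23.9376 × 0.71934 = 17.22 kN.
ΣF_y = 0: A_y + T·sin44° − 5 − 35 = 0 → A_y = 40 − 23.9376 × 0.694658 = 23.37 kN.

T = 23.94 kN, A_x = 17.22 kN, A_y = 23.37 kN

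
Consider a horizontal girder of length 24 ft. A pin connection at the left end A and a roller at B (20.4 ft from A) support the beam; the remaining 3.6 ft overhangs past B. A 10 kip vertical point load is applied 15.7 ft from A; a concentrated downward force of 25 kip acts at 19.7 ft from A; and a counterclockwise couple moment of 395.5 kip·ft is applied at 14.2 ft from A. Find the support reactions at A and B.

Moments about A: B_y·20.4 − 10·15.7 − 25·19.7 + 395.5 = 0 → B_y = 254/20.4 = 12.451 ≈ 12.45 kip.
ΣF_y = 0: A_y + 12.451 − 10 − 25 = 0 → A_y = 22.55 kip.
ΣF_x = 0: no horizontal applied forces, so A_x = 0.

A_x = 0, A_y = 22.55 kip, B_y = 12.45 kip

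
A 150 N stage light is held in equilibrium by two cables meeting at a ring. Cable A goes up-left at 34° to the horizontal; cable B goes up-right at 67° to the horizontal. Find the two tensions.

T_A = 59.71 N, T_B = 126.7 N

ΣF_x = 0: −T_A·cos34° + T_B·cos67° = 0 → T_B = 2.12176·T_A.
ΣF_y = 0: T_A·sin34° + T_B·sin67° = 150.
Substitute: T_A·(0.559193 + 2.12176·0.920505) = 150 → T_A = 59.7066 ≈ 59.71 N.
Then T_B = 2.12176 × 59.7066 = 126.7 N.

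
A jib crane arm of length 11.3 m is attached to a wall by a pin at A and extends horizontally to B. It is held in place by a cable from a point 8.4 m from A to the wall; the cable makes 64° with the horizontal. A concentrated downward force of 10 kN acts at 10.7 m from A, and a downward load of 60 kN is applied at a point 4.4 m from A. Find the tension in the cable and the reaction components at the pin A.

ΣM about A: T·sin64°·8.4 − 10·10.7 − 60·4.4 = 0 → T = 371/(8.4·0.898794) = 49.1399 ≈ 49.14 kN.
ΣF_x = 0: A_x − T·cos64° = 0 → A_x = 49.1399 × 0.438371 = 21.54 kN.
ΣF_y = 0: A_y + T·sin64° − 10 − 60 = 0 → A_y = 70 − 49.1399 × 0.898794 = 25.83 kN.

T = 49.14 kN, A_x = 21.54 kN, A_y = 25.83 kN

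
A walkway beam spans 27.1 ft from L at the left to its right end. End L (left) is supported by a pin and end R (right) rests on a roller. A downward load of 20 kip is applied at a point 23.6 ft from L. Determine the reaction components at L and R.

ΣM about L: R_y·27.1 − 20·23.6 = 0 → R_y = 472/27.1 = 17.417 ≈ 17.42 kip.
ΣF_y = 0: L_y + 17.417 − 20 = 0 → L_y = 2.583 kip.
ΣF_x = 0: no horizontal applied forces, so L_x = 0.

L_x = 0, L_y = 2.583 kip, R_y = 17.42 kip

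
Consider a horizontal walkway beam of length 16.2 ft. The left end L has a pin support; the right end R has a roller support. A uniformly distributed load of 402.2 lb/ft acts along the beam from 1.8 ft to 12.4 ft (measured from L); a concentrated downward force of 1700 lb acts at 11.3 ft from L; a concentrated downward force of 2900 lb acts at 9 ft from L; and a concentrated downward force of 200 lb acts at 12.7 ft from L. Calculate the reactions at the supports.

Resultant of the distributed load: 402.2 × 10.6 = 4263.32 lb at 7.1 ft from L.
Moments about L: R_y·16.2 − (402.2·10.6)·7.1 − 1700·11.3 − 2900·9 − 200·12.7 = 0 → R_y = 78119.572/16.2 = 4822.2 ≈ 4822 lb.
ΣF_y = 0: L_y + 4822.2 − 402.2·10.6 − 1700 − 2900 − 200 = 0 → L_y = 4241 lb.
ΣF_x = 0: no horizontal applied forces, so L_x = 0.

L_x = 0, L_y = 4241 lb, R_y = 4822 lb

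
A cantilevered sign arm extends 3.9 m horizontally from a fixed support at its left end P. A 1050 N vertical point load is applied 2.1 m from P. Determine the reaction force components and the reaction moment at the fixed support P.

P_x = 0, P_y = 1050 N, M_P = 2205 N·m

ΣF_x = 0: P_x = 0.
ΣF_y = 0: P_y − 1050 = 0 → P_y = 1050 N.
ΣM about P: M_P − 1050·2.1 = 0 → M_P = 2205 N·m.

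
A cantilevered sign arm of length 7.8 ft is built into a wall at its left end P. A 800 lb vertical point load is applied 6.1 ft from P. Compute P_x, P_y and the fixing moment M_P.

ΣF_x = 0: P_x = 0.
ΣF_y = 0: P_y − 800 = 0 → P_y = 800.0 lb.
ΣM about P: M_P − 800·6.1 = 0 → M_P = 4880 lb·ft.

P_x = 0, P_y = 800.0 lb, M_P = 4880 lb·ft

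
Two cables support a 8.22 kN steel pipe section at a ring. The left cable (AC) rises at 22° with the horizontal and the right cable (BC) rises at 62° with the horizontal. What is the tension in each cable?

T_AC = 3.880 kN, T_BC = 7.663 kN

ΣF_x = 0: −T_AC·cos22° + T_BC·cos62° = 0 → T_BC = 1.97495·T_AC.
ΣF_y = 0: T_AC·sin22° + T_BC·sin62° = 8.22.
Substitute: T_AC·(0.374607 + 1.97495·0.882948) = 8.22 → T_AC = 3.88031 ≈ 3.880 kN.
Then T_BC = 1.97495 × 3.88031 = 7.663 kN.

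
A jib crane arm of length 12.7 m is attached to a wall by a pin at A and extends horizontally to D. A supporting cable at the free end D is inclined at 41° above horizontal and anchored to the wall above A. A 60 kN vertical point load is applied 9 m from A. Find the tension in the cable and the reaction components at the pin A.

ΣM about A: T·sin41°·12.7 − 60·9 = 0 → T = 540/(12.7·0.656059) = 64.8108 ≈ 64.81 kN.
ΣF_x = 0: A_x − T·cos41° = 0 → A_x = 64.8108 × 0.75471 = 48.91 kN.
ΣF_y = 0: A_y + T·sin41° − 60 = 0 → A_y = 60 − 64.8108 × 0.656059 = 17.48 kN.

T = 64.81 kN, A_x = 48.91 kN, A_y = 17.48 kN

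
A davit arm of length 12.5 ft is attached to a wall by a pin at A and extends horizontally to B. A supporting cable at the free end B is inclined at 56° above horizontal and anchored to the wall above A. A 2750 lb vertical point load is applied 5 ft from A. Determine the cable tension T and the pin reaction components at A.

T = 1327 lb, A_x = 742.0 lb, A_y = 1650 lb

ΣM about A: T·sin56°·12.5 − 2750·5 = 0 → T = 13750/(12.5·0.829038) = 1326.84 ≈ 1327 lb.
ΣF_x = 0: A_x − T·cos56° = 0 → A_x = 1326.84 × 0.559193 = 742.0 lb.
ΣF_y = 0: A_y + T·sin56° − 2750 = 0 → A_y = 2750 − 1326.84 × 0.829038 = 1650 lb.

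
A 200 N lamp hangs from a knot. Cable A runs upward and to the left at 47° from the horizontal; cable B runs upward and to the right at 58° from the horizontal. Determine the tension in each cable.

T_A = 109.7 N, T_B = 141.2 N

ΣF_x = 0: −T_A·cos47° + T_B·cos58° = 0 → T_B = 1.28699·T_A.
ΣF_y = 0: T_A·sin47° + T_B·sin58° = 200.
Substitute: T_A·(0.731354 + 1.28699·0.848048) = 200 → T_A = 109.722 ≈ 109.7 N.
Then T_B = 1.28699 × 109.722 = 141.2 N.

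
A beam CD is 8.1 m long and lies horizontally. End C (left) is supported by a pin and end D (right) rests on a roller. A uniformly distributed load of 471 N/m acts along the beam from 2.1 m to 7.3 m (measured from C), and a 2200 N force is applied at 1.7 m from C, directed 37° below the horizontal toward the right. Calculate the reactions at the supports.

C_x = -1757 N, C_y = 2074 N, D_y = 1699 N

Resultant of the distributed load: 471 × 5.2 = 2449.2 N at 4.7 m from C.
ΣM about C: D_y·8.1 − (471·5.2)·4.7 − 2200·sin37°·1.7 = 0 → D_y = 13762/8.1 = 1699.01 ≈ 1699 N.
ΣF_y = 0: C_y + 1699.01 − 471·5.2 − 2200·sin37° = 0 → C_y = 2074 N.
ΣF_x = 0: C_x + 2200·cos37° = 0 → C_x = -1757 N.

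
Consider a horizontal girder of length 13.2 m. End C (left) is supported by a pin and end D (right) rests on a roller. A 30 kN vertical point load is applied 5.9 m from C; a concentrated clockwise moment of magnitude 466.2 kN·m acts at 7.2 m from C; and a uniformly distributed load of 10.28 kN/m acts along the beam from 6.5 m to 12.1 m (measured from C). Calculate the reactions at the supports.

C_x = 0, C_y = -1.719 kN, D_y = 89.29 kN

Resultant of the distributed load: 10.28 × 5.6 = 57.568 kN at 9.3 m from C.
ΣM about C: D_y·13.2 − 30·5.9 − 466.2 − (10.28·5.6)·9.3 = 0 → D_y = 1178.5824/13.2 = 89.2865 ≈ 89.29 kN.
ΣF_y = 0: C_y + 89.2865 − 30 − 10.28·5.6 = 0 → C_y = -1.719 kN.
ΣF_x = 0: no horizontal applied forces, so C_x = 0.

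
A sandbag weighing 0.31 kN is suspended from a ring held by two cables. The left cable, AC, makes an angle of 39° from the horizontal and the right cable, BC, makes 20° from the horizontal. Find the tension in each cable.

ΣF_x = 0: −T_AC·cos39° + T_BC·cos20° = 0 → T_BC = 0.827021·T_AC.
ΣF_y = 0: T_AC·sin39° + T_BC·sin20° = 0.31.
Substitute: T_AC·(0.62932 + 0.827021·0.34202) = 0.31 → T_AC = 0.339846 ≈ 0.3398 kN.
Then T_BC = 0.827021 × 0.339846 = 0.2811 kN.

T_AC = 0.3398 kN, T_BC = 0.2811 kN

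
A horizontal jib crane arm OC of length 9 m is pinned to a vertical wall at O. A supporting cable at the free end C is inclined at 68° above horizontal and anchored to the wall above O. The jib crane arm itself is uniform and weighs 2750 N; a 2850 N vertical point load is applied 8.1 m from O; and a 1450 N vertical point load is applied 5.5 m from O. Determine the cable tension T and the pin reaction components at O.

ΣM about O: T·sin68°·9 − 2750·4.5 − 2850·8.1 − 1450·5.5 = 0 → T = 43435/(9·0.927184) = 5205.13 ≈ 5205 N.
ΣF_x = 0: O_x − T·cos68° = 0 → O_x = 5205.13 × 0.374607 = 1950 N.
ΣF_y = 0: O_y + T·sin68° − 2750 − 2850 − 1450 = 0 → O_y = 7050 − 5205.13 × 0.927184 = 2224 N.

T = 5205 N, O_x = 1950 N, O_y = 2224 N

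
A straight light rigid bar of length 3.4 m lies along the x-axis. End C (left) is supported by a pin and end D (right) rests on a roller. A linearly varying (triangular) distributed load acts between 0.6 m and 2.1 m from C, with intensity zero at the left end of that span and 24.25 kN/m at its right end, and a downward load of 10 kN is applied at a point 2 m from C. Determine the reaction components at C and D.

Resultant of the triangular load: ½ × 24.25 × 1.5 = 18.1875 kN, acting at 1.6 m from C (one-third of the span from the peak).
Moments about C: D_y·3.4 − (½·24.25·1.5)·1.6 − 10·2 = 0 → D_y = 49.1/3.4 = 14.4412 ≈ 14.44 kN.
ΣF_y = 0: C_y + 14.4412 − ½·24.25·1.5 − 10 = 0 → C_y = 13.75 kN.
ΣF_x = 0: no horizontal applied forces, so C_x = 0.

C_x = 0, C_y = 13.75 kN, D_y = 14.44 kN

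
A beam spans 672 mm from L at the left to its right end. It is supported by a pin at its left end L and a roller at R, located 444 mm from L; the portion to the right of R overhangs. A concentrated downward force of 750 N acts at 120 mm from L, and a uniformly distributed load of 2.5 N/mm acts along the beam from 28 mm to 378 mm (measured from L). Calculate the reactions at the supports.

L_x = 0, L_y = 1022 N, R_y = 602.8 N

Resultant of the distributed load: 2.5 × 350 = 875 N at 203 mm from L.
ΣM about L: R_y·444 − 750·120 − (2.5·350)·203 = 0 → R_y = 267625/444 = 602.759 ≈ 602.8 N.
ΣF_y = 0: L_y + 602.759 − 750 − 2.5·350 = 0 → L_y = 1022 N.
ΣF_x = 0: no horizontal applied forces, so L_x = 0.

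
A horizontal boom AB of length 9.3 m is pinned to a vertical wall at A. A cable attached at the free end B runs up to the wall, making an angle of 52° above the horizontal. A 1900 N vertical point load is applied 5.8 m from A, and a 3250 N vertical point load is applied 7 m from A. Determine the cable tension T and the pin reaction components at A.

ΣM about A: T·sin52°·9.3 − 1900·5.8 − 3250·7 = 0 → T = 33770/(9.3·0.788011) = 4608.04 ≈ 4608 N.
ΣF_x = 0: A_x − T·cos52° = 0 → A_x = 4608.04 × 0.615661 = 2837 N.
ΣF_y = 0: A_y + T·sin52° − 1900 − 3250 = 0 → A_y = 5150 − 4608.04 × 0.788011 = 1519 N.

T = 4608 N, A_x = 2837 N, A_y = 1519 N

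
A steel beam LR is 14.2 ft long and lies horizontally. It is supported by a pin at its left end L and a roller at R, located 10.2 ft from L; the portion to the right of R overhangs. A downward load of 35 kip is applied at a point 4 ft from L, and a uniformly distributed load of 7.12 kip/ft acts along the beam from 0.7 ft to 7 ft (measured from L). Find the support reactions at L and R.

Resultant of the distributed load: 7.12 × 6.3 = 44.856 kip at 3.85 ft from L.
ΣM about L: R_y·10.2 − 35·4 − (7.12·6.3)·3.85 = 0 → R_y = 312.6956/10.2 = 30.6564 ≈ 30.66 kip.
ΣF_y = 0: L_y + 30.6564 − 35 − 7.12·6.3 = 0 → L_y = 49.20 kip.
ΣF_x = 0: no horizontal applied forces, so L_x = 0.

L_x = 0, L_y = 49.20 kip, R_y = 30.66 kip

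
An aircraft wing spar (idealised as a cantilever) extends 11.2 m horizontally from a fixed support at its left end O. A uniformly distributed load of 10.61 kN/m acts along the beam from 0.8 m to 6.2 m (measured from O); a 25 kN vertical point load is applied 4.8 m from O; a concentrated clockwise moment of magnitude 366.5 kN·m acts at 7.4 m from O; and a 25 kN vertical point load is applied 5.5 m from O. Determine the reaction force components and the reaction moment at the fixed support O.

O_x = 0, O_y = 107.3 kN, M_O = 824.5 kN·m

Resultant of the distributed load: 10.61 × 5.4 = 57.294 kN at 3.5 m from O.
ΣF_x = 0: O_x = 0.
ΣF_y = 0: O_y − 10.61·5.4 − 25 − 25 = 0 → O_y = 107.3 kN.
ΣM about O: M_O − (10.61·5.4)·3.5 − 25·4.8 − 366.5 − 25·5.5 = 0 → M_O = 824.5 kN·m.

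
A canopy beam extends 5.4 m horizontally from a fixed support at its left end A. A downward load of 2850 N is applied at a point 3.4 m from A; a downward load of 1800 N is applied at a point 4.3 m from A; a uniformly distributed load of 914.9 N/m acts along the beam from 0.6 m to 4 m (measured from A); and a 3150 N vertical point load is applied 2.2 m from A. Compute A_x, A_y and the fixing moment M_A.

A_x = 0, A_y = 10910 N, M_A = 31510 N·m

Resultant of the distributed load: 914.9 × 3.4 = 3110.66 N at 2.3 m from A.
ΣF_x = 0: A_x = 0.
ΣF_y = 0: A_y − 2850 − 1800 − 914.9·3.4 − 3150 = 0 → A_y = 10910 N.
ΣM about A: M_A − 2850·3.4 − 1800·4.3 − (914.9·3.4)·2.3 − 3150·2.2 = 0 → M_A = 31510 N·m.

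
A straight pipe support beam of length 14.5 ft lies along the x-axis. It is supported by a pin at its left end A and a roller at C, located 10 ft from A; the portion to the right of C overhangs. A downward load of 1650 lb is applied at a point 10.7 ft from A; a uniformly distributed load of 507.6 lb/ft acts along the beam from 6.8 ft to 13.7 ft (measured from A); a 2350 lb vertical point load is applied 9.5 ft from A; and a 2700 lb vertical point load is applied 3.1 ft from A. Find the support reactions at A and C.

A_x = 0, A_y = 1777 lb, C_y = 8425 lb

Resultant of the distributed load: 507.6 × 6.9 = 3502.44 lb at 10.25 ft from A.
Moments about A: C_y·10 − 1650·10.7 − (507.6·6.9)·10.25 − 2350·9.5 − 2700·3.1 = 0 → C_y = 84250.01/10 = 8425 lb.
ΣF_y = 0: A_y + 8425 − 1650 − 507.6·6.9 − 2350 − 2700 = 0 → A_y = 1777 lb.
ΣF_x = 0: no horizontal applied forces, so A_x = 0.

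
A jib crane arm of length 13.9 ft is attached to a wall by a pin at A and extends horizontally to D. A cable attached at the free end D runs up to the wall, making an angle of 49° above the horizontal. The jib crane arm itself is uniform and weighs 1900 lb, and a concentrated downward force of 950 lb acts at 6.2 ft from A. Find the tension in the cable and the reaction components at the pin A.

ΣM about A: T·sin49°·13.9 − 1900·6.95 − 950·6.2 = 0 → T = 19095/(13.9·0.75471) = 1820.22 ≈ 1820 lb.
ΣF_x = 0: A_x − T·cos49° = 0 → A_x = 1820.22 × 0.656059 = 1194 lb.
ΣF_y = 0: A_y + T·sin49° − 1900 − 950 = 0 → A_y = 2850 − 1820.22 × 0.75471 = 1476 lb.

T = 1820 lb, A_x = 1194 lb, A_y = 1476 lb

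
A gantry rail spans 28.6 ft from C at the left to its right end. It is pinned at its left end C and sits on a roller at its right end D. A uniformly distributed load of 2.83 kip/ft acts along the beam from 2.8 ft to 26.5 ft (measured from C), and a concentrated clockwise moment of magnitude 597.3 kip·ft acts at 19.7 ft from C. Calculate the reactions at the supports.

C_x = 0, C_y = 11.83 kip, D_y = 55.24 kip

Resultant of the distributed load: 2.83 × 23.7 = 67.071 kip at 14.65 ft from C.
Taking moments about C: D_y·28.6 − (2.83·23.7)·14.65 − 597.3 = 0 → D_y = 1579.89015/28.6 = 55.2409 ≈ 55.24 kip.
ΣF_y = 0: C_y + 55.2409 − 2.83·23.7 = 0 → C_y = 11.83 kip.
ΣF_x = 0: no horizontal applied forces, so C_x = 0.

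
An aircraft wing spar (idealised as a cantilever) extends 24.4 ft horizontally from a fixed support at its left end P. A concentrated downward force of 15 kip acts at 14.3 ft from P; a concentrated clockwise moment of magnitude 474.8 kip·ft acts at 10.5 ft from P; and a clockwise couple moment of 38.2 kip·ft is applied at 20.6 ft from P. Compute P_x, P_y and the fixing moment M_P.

ΣF_x = 0: P_x = 0.
ΣF_y = 0: P_y − 15 = 0 → P_y = 15.00 kip.
ΣM about P: M_P − 15·14.3 − 474.8 − 38.2 = 0 → M_P = 727.5 kip·ft.

P_x = 0, P_y = 15.00 kip, M_P = 727.5 kip·ft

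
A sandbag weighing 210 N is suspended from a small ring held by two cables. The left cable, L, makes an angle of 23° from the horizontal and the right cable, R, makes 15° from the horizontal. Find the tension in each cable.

ΣF_x = 0: −T_L·cos23° + T_R·cos15° = 0 → T_R = 0.952977·T_L.
ΣF_y = 0: T_L·sin23° + T_R·sin15° = 210.
Substitute: T_L·(0.390731 + 0.952977·0.258819) = 210 → T_L = 329.474 ≈ 329.5 N.
Then T_R = 0.952977 × 329.474 = 314.0 N.

T_L = 329.5 N, T_R = 314.0 N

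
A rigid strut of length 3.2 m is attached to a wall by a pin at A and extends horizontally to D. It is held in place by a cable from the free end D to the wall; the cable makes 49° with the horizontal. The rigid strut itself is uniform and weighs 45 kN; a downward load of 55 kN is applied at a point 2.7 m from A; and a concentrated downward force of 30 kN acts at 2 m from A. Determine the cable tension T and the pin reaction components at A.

T = 116.1 kN, A_x = 76.20 kN, A_y = 42.34 kN

ΣM about A: T·sin49°·3.2 − 45·1.6 − 55·2.7 − 30·2 = 0 → T = 280.5/(3.2·0.75471) = 116.146 ≈ 116.1 kN.
ΣF_x = 0: A_x − T·cos49° = 0 → A_x = 116.146 × 0.656059 = 76.20 kN.
ΣF_y = 0: A_y + T·sin49° − 45 − 55 − 30 = 0 → A_y = 130 − 116.146 × 0.75471 = 42.34 kN.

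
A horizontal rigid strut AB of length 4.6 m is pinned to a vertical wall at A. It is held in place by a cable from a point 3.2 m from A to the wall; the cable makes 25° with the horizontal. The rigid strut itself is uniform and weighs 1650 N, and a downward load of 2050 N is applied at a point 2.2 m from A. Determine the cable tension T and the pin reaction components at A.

ΣM about A: T·sin25°·3.2 − 1650·2.3 − 2050·2.2 = 0 → T = 8305/(3.2·0.422618) = 6141.04 ≈ 6141 N.
ΣF_x = 0: A_x − T·cos25° = 0 → A_x = 6141.04 × 0.906308 = 5566 N.
ΣF_y = 0: A_y + T·sin25° − 1650 − 2050 = 0 → A_y = 3700 − 6141.04 × 0.422618 = 1105 N.

T = 6141 N, A_x = 5566 N, A_y = 1105 N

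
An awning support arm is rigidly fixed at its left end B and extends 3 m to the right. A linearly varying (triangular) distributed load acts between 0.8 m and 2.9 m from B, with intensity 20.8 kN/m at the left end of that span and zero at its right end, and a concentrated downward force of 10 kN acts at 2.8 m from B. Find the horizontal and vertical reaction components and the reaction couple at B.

B_x = 0, B_y = 31.84 kN, M_B = 60.76 kN·m

Resultant of the triangular load: ½ × 20.8 × 2.1 = 21.84 kN, acting at 1.5 m from B (one-third of the span from the peak).
ΣF_x = 0: B_x = 0.
ΣF_y = 0: B_y − ½·20.8·2.1 − 10 = 0 → B_y = 31.84 kN.
ΣM about B: M_B − (½·20.8·2.1)·1.5 − 10·2.8 = 0 → M_B = 60.76 kN·m.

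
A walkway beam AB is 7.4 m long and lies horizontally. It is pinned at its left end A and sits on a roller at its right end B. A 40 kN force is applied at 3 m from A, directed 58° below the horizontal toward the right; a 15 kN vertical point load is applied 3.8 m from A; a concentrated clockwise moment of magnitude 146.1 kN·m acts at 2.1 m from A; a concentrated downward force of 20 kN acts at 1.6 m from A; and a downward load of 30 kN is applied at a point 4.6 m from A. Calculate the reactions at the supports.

A_x = -21.20 kN, A_y = 34.75 kN, B_y = 64.17 kN

ΣM about A: B_y·7.4 − 40·sin58°·3 − 15·3.8 − 146.1 − 20·1.6 − 30·4.6 = 0 → B_y = 474.866/7.4 = 64.1711 ≈ 64.17 kN.
ΣF_y = 0: A_y + 64.1711 − 40·sin58° − 15 − 20 − 30 = 0 → A_y = 34.75 kN.
ΣF_x = 0: A_x + 40·cos58° = 0 → A_x = -21.20 kN.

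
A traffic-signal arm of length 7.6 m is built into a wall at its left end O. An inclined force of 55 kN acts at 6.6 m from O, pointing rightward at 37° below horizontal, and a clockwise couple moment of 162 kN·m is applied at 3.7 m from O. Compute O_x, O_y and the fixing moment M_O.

O_x = -43.92 kN, O_y = 33.10 kN, M_O = 380.5 kN·m

ΣF_x = 0: O_x + 55·cos37° = 0 → O_x = -43.92 kN.
ΣF_y = 0: O_y − 55·sin37° = 0 → O_y = 33.10 kN.
ΣM about O: M_O − 55·sin37°·6.6 − 162 = 0 → M_O = 380.5 kN·m.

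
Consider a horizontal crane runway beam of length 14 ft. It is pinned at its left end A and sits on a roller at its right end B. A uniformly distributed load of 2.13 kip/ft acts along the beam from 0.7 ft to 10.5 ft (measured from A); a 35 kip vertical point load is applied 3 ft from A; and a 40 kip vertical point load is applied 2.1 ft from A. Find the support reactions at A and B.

Resultant of the distributed load: 2.13 × 9.8 = 20.874 kip at 5.6 ft from A.
Taking moments about A: B_y·14 − (2.13·9.8)·5.6 − 35·3 − 40·2.1 = 0 → B_y = 305.8944/14 = 21.8496 ≈ 21.85 kip.
ΣF_y = 0: A_y + 21.8496 − 2.13·9.8 − 35 − 40 = 0 → A_y = 74.02 kip.
ΣF_x = 0: no horizontal applied forces, so A_x = 0.

A_x = 0, A_y = 74.02 kip, B_y = 21.85 kip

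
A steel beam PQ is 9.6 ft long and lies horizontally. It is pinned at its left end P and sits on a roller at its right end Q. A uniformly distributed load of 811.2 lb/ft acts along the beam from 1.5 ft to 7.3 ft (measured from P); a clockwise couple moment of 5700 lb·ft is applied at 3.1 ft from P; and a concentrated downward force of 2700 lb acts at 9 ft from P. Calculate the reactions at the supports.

Resultant of the distributed load: 811.2 × 5.8 = 4704.96 lb at 4.4 ft from P.
ΣM about P: Q_y·9.6 − (811.2·5.8)·4.4 − 5700 − 2700·9 = 0 → Q_y = 50701.824/9.6 = 5281.44 ≈ 5281 lb.
ΣF_y = 0: P_y + 5281.44 − 811.2·5.8 − 2700 = 0 → P_y = 2124 lb.
ΣF_x = 0: no horizontal applied forces, so P_x = 0.

P_x = 0, P_y = 2124 lb, Q_y = 5281 lb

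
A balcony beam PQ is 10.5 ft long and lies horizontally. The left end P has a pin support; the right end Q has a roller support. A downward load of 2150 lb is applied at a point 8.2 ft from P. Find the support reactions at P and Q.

P_x = 0, P_y = 471.0 lb, Q_y = 1679 lb

Moments about P: Q_y·10.5 − 2150·8.2 = 0 → Q_y = 17630/10.5 = 1679.05 ≈ 1679 lb.
ΣF_y = 0: P_y + 1679.05 − 2150 = 0 → P_y = 471.0 lb.
ΣF_x = 0: no horizontal applied forces, so P_x = 0.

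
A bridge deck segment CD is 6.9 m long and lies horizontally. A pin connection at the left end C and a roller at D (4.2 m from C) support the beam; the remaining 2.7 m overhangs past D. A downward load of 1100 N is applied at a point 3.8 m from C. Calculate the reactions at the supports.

C_x = 0, C_y = 104.8 N, D_y = 995.2 N

Taking moments about C: D_y·4.2 − 1100·3.8 = 0 → D_y = 4180/4.2 = 995.238 ≈ 995.2 N.
ΣF_y = 0: C_y + 995.238 − 1100 = 0 → C_y = 104.8 N.
ΣF_x = 0: no horizontal applied forces, so C_x = 0.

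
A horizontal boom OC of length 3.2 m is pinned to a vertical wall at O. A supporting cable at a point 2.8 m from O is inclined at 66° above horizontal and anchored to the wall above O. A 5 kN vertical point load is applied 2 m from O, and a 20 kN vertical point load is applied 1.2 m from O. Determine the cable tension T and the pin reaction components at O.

T = 13.29 kN, O_x = 5.406 kN, O_y = 12.86 kN

ΣM about O: T·sin66°·2.8 − 5·2 − 20·1.2 = 0 → T = 34/(2.8·0.913545) = 13.292 ≈ 13.29 kN.
ΣF_x = 0: O_x − T·cos66° = 0 → O_x = 13.292 × 0.406737 = 5.406 kN.
ΣF_y = 0: O_y + T·sin66° − 5 − 20 = 0 → O_y = 25 − 13.292 × 0.913545 = 12.86 kN.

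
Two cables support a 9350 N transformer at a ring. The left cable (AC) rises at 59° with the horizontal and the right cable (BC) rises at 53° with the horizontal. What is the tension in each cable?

ΣF_x = 0: −T_AC·cos59° + T_BC·cos53° = 0 → T_BC = 0.855808·T_AC.
ΣF_y = 0: T_AC·sin59° + T_BC·sin53° = 9350.
Substitute: T_AC·(0.857167 + 0.855808·0.798636) = 9350 → T_AC = 6068.88 ≈ 6069 N.
Then T_BC = 0.855808 × 6068.88 = 5194 N.

T_AC = 6069 N, T_BC = 5194 N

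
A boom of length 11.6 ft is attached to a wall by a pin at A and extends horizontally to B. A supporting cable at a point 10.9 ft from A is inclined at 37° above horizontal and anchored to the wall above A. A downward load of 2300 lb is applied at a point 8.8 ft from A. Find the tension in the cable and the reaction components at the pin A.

ΣM about A: T·sin37°·10.9 − 2300·8.8 = 0 → T = 20240/(10.9·0.601815) = 3085.47 ≈ 3085 lb.
ΣF_x = 0: A_x − T·cos37° = 0 → A_x = 3085.47 × 0.798636 = 2464 lb.
ΣF_y = 0: A_y + T·sin37° − 2300 = 0 → A_y = 2300 − 3085.47 × 0.601815 = 443.1 lb.

T = 3085 lb, A_x = 2464 lb, A_y = 443.1 lb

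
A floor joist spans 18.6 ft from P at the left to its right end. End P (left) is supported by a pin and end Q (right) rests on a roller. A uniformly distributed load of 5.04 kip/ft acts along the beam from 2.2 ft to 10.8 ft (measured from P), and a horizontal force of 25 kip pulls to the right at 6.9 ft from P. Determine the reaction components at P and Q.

Resultant of the distributed load: 5.04 × 8.6 = 43.344 kip at 6.5 ft from P.
Moments about P: Q_y·18.6 − (5.04·8.6)·6.5 = 0 → Q_y = 281.736/18.6 = 15.1471 ≈ 15.15 kip.
ΣF_y = 0: P_y + 15.1471 − 5.04·8.6 = 0 → P_y = 28.20 kip.
ΣF_x = 0: P_x + 25 = 0 → P_x = -25.00 kip.

P_x = -25.00 kip, P_y = 28.20 kip, Q_y = 15.15 kip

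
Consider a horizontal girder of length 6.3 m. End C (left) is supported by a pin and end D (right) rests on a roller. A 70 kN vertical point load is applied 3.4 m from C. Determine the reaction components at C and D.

C_x = 0, C_y = 32.22 kN, D_y = 37.78 kN

ΣM about C: D_y·6.3 − 70·3.4 = 0 → D_y = 238/6.3 = 37.7778 ≈ 37.78 kN.
ΣF_y = 0: C_y + 37.7778 − 70 = 0 → C_y = 32.22 kN.
ΣF_x = 0: no horizontal applied forces, so C_x = 0.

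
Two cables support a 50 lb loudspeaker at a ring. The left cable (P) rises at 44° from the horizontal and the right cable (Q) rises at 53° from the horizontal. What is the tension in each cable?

T_P = 30.32 lb, T_Q = 36.24 lb

ΣF_x = 0: −T_P·cos44° + T_Q·cos53° = 0 → T_Q = 1.19528·T_P.
ΣF_y = 0: T_P·sin44° + T_Q·sin53° = 50.
Substitute: T_P·(0.694658 + 1.19528·0.798636) = 50 → T_P = 30.3168 ≈ 30.32 lb.
Then T_Q = 1.19528 × 30.3168 = 36.24 lb.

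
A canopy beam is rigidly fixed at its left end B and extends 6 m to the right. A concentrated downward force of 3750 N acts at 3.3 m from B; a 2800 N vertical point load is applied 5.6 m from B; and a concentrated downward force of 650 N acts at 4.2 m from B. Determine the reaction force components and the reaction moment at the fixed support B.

ΣF_x = 0: B_x = 0.
ΣF_y = 0: B_y − 3750 − 2800 − 650 = 0 → B_y = 7200 N.
ΣM about B: M_B − 3750·3.3 − 2800·5.6 − 650·4.2 = 0 → M_B = 30780 N·m.

B_x = 0, B_y = 7200 N, M_B = 30780 N·m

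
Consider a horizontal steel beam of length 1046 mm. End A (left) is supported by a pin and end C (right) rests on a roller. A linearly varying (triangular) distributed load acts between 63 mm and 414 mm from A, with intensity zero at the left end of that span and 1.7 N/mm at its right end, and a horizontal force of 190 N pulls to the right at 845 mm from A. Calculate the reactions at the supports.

Resultant of the triangular load: ½ × 1.7 × 351 = 298.35 N, acting at 297 mm from A (one-third of the span from the peak).
Moments about A: C_y·1046 − (½·1.7·351)·297 = 0 → C_y = 88609.95/1046 = 84.7131 ≈ 84.71 N.
ΣF_y = 0: A_y + 84.7131 − ½·1.7·351 = 0 → A_y = 213.6 N.
ΣF_x = 0: A_x + 190 = 0 → A_x = -190.0 N.

A_x = -190.0 N, A_y = 213.6 N, C_y = 84.71 N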